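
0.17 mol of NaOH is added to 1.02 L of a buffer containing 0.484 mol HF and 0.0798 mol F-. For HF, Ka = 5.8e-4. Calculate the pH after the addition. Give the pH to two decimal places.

OH- converts HF to F-: HF → 0.314 mol, F- → 0.25 mol.
pKa = −log(5.8 × 10^-4) = 3.237
pH = pKa + log(n_F-/n_HF) = 3.237 + log(0.25/0.314) = 3.237 + (-0.099)

pH = 3.14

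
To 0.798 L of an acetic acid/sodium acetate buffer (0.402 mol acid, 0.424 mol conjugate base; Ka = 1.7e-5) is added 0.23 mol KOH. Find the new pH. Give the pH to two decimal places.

pH = 5.35

OH- converts CH3COOH to CH3COO-: CH3COOH → 0.172 mol, CH3COO- → 0.654 mol.
pKa = −log(1.7 × 10^-5) = 4.770
Henderson–Hasselbalch with mole ratio 0.654/0.172: pH = 4.770 + (+0.580)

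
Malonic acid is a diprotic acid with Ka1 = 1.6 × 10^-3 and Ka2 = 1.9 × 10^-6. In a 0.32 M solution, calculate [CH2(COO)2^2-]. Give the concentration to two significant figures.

1.9 × 10^-6 M

First ionization gives [H+] ≈ [CH2(COOH)COO-] = 2.18 × 10^-2 M.
Second step: Ka2 = [H+][CH2(COO)2^2-]/[CH2(COOH)COO-] ≈ [CH2(COO)2^2-] (since [H+] ≈ [CH2(COOH)COO-]).
So [CH2(COO)2^2-] ≈ Ka2.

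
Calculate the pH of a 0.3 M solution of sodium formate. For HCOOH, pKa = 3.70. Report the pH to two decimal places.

HCOO- is the conjugate base of the weak acid HCOOH.
Ka = 10^(−3.70) = 2.00 × 10^-4
Kb = Kw/Ka = 1.0×10^-14 / 2.00 × 10^-4 = 5.00 × 10^-11
From the ICE table, Kb = [OH-]²/(0.3 − [OH-]) = 5.00 × 10^-11.
Assume [OH-] ≪ 0.3: [OH-] ≈ √(5.00 × 10^-11 × 0.3) = 3.87 × 10^-6 M
Check: 0.0013% ionized — well under 5%, approximation valid.
pOH = −log(3.87 × 10^-6) = 5.41; pH = 14.00 − 5.41 = 8.59

pH = 8.59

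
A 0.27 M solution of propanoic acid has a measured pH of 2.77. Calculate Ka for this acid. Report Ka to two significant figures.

Ka = 1.1 × 10^-5

[H+] = 10^(-2.77) = 1.70 × 10^-3 M
At equilibrium [HA] = 0.27 − 1.70 × 10^-3 = 2.68 × 10^-1 M
Ka = [H+][A-]/[HA] = (1.70 × 10^-3)² / 2.68 × 10^-1 = 1.1 × 10^-5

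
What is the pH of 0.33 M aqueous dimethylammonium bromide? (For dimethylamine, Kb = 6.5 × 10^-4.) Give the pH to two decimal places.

pH = 5.65

(CH3)2NH2+ is the conjugate acid of the weak base (CH3)2NH.
Ka = Kw/Kb = 1.0×10^-14 / 6.5 × 10^-4 = 1.54 × 10^-11
Ka = x²/(0.33 − x) = 1.54 × 10^-11
Since Ka ≪ C₀, x ≈ √(Ka·C₀) = 2.25 × 10^-6 M.
pH = −log(2.25 × 10^-6) = 5.65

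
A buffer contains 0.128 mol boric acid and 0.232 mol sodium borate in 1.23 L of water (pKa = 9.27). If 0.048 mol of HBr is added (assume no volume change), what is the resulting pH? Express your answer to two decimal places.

After neutralization: n(B(OH)3) = 0.176 mol, n(B(OH)4-) = 0.184 mol.
pH = pKa + log([A⁻]/[HA]) = 9.27 + log(0.184/0.176) = 9.27 +0.019

pH = 9.29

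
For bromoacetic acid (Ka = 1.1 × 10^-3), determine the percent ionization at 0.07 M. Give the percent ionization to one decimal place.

BrCH2COOH ⇌ BrCH2COO- + H+; let x = [H+] at equilibrium.
Ka = x²/(C₀ − x); solving the quadratic gives x = 8.24 × 10^-3 M.
Fraction ionized = 8.24 × 10^-3 / 0.07 = 0.1177 → 11.8%

11.8%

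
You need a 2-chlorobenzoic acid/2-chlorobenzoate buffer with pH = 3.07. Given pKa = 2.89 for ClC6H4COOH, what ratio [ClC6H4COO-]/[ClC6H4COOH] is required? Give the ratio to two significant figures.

ratio = 1.5

pH = pKa + log(r) ⇒ log(r) = 3.07 − 2.89 = +0.18
r = [ClC6H4COO-]/[ClC6H4COOH] = 10^(+0.18) = 1.51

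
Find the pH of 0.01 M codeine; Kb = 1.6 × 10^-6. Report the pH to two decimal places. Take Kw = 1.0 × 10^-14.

pH = 10.10

C18H21NO3 + H2O ⇌ C18H22NO3+ + OH-
Kb = [OH-]²/(0.01 − [OH-]) = 1.6 × 10^-6
Since Kb ≪ C₀, [OH-] ≈ √(Kb·C₀) = 1.26 × 10^-4 M.
([OH-]/C₀ = 1.3% < 5%, so the approximation holds.)
pOH = −log(1.26 × 10^-4) = 3.90; pH = 14.00 − 3.90 = 10.10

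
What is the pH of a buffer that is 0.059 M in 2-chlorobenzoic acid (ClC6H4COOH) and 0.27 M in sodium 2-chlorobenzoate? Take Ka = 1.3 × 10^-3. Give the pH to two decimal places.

pKa = −log(1.3 × 10^-3) = 2.886
Using pH = pKa + log([base]/[acid]) with [base]/[acid] = 0.27/0.059:
pH = 2.886 + (+0.661) = 3.55

pH = 3.55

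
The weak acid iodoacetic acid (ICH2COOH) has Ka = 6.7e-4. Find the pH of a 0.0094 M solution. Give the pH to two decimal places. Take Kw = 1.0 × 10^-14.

pH = 2.66

ICH2COOH ⇌ ICH2COO- + H+
Ka = [H+]²/(0.0094 − [H+]) = 6.7 × 10^-4
Here C₀/Ka ≈ 14, so the small-[H+] approximation fails. Use the quadratic:
[H+] = [−0.00067 + √(0.00067² + 2.52e-05)]/2 = 2.20 × 10^-3 M
pH = −log[H+] = −log(2.20 × 10^-3) = 2.66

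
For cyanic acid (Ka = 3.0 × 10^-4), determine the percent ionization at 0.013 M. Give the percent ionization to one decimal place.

HOCN ⇌ OCN- + H+; let x = [H+] at equilibrium.
Solve x² + 0.0003x − 3.9e-06 = 0 → x = 1.83 × 10^-3 M
% ionization = x/C₀ × 100% = 1.83 × 10^-3/0.013 × 100% = 14.1%

14.1%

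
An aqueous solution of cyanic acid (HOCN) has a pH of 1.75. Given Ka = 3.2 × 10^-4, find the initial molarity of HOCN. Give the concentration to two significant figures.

C₀ = 1.0 M

[H+] = 10^(-1.75) = 1.78 × 10^-2 M = x
Ka = x²/(C₀ − x) ⇒ C₀ = x + x²/Ka
C₀ = 1.78 × 10^-2 + (1.78 × 10^-2)²/(3.2 × 10^-4) = 1.01 M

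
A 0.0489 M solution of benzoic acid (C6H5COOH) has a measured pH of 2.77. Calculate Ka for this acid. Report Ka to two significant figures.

Ka = 6.1 × 10^-5

[H+] = 10^(-2.77) = 1.70 × 10^-3 M
At equilibrium [HA] = 0.0489 − 1.70 × 10^-3 = 4.72 × 10^-2 M
Ka = [H+][A-]/[HA] = (1.70 × 10^-3)² / 4.72 × 10^-2 = 6.1 × 10^-5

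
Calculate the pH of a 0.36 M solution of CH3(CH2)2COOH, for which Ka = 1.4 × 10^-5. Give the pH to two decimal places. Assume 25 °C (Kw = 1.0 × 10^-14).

pH = 2.65

CH3(CH2)2COOH ⇌ CH3(CH2)2COO- + H+
Let x = [H+] at equilibrium. Ka = x²/(0.36 − x).
Since Ka ≪ C₀, x ≈ √(Ka·C₀) = 2.24 × 10^-3 M.
(x/C₀ = 0.62% < 5%, so the approximation holds.)
pH = −log(2.24 × 10^-3) = 2.65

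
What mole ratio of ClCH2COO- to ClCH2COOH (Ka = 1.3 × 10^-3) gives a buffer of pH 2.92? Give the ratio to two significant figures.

ratio = 1.1

pKa = -log(1.3 × 10^-3) = 2.886
pH = pKa + log(r) ⇒ log(r) = 2.92 − 2.886 = +0.034
r = [ClCH2COO-]/[ClCH2COOH] = 10^(+0.034) = 1.08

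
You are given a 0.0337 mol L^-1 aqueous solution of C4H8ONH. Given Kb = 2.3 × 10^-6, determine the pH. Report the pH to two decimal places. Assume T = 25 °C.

C4H8ONH + H2O ⇌ C4H8ONH2+ + OH-
Kb = x²/(0.0337 − x) = 2.3 × 10^-6
Since Kb ≪ C₀, x ≈ √(Kb·C₀) = 2.78 × 10^-4 M.
Check: 0.83% ionized — well under 5%, approximation valid.
pOH = −log(2.78 × 10^-4) = 3.56; pH = 14.00 − 3.56 = 10.44

pH = 10.44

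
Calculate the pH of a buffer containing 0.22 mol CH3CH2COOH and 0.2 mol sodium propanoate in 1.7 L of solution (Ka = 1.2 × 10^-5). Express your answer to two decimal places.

pH = 4.88

pKa = −log(1.2 × 10^-5) = 4.921
Using pH = pKa + log([base]/[acid]) with [base]/[acid] = 0.2/0.22:
pH = 4.921 + (-0.041) = 4.88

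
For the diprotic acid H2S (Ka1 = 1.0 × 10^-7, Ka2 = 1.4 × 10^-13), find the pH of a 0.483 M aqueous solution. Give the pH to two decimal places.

Ka1 ≫ Ka2, so treat the first dissociation as the only significant source of H+.
Ka1 = x²/(0.483 − x) = 1.0 × 10^-7
x ≈ √(1.0 × 10^-7 × 0.483) = 2.20 × 10^-4 M
pH = −log(2.20 × 10^-4) = 3.66

pH = 3.66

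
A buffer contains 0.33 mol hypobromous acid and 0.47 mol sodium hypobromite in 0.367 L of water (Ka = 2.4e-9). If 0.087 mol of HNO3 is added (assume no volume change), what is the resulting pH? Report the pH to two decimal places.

pH = 8.58

Added H+ converts OBr- to HOBr: HOBr → 0.417 mol, OBr- → 0.383 mol.
pKa = −log(2.4 × 10^-9) = 8.620
pH = pKa + log([A⁻]/[HA]) = 8.620 + log(0.383/0.417) = 8.620 -0.037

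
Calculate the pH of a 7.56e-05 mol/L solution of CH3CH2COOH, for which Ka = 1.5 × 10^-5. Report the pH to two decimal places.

CH3CH2COOH ⇌ CH3CH2COO- + H+
From the ICE table, Ka = x²/(7.56e-05 − x) = 1.5 × 10^-5.
The 5% rule fails; solving x² + Ka·x − Ka·C₀ = 0 exactly:
x = [−1.5e-05 + √(1.5e-05² + 4.54e-09)]/2 = 2.70 × 10^-5 M
pH = −log[H+] = −log(2.70 × 10^-5) = 4.57

pH = 4.57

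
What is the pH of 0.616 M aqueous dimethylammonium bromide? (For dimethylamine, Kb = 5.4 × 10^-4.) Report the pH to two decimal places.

(CH3)2NH2+ is the conjugate acid of the weak base (CH3)2NH.
Ka = Kw/Kb = 1.0×10^-14 / 5.4 × 10^-4 = 1.85 × 10^-11
From the ICE table, Ka = [H+]²/(0.616 − [H+]) = 1.85 × 10^-11.
Since Ka ≪ C₀, [H+] ≈ √(Ka·C₀) = 3.38 × 10^-6 M.
([H+]/C₀ = 0.00055% < 5%, so the approximation holds.)
pH = −log[H+] = −log(3.38 × 10^-6) = 5.47

pH = 5.47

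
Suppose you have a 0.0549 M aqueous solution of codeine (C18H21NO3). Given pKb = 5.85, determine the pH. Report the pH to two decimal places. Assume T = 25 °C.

C18H21NO3 + H2O ⇌ C18H22NO3+ + OH-
Kb = 10^(−5.85) = 1.41 × 10^-6
From the ICE table, Kb = x²/(0.0549 − x) = 1.41 × 10^-6.
Since Kb ≪ C₀, x ≈ √(Kb·C₀) = 2.78 × 10^-4 M.
Check: 0.51% ionized — well under 5%, approximation valid.
pOH = −log(2.78 × 10^-4) = 3.56; pH = 14.00 − 3.56 = 10.44

pH = 10.44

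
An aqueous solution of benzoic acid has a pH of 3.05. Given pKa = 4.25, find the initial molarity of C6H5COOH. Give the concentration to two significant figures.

C₀ = 1.5 × 10^-2 M

[H+] = 10^(-3.05) = 8.91 × 10^-4 M = x
Ka = 10^(−4.25) = 5.62 × 10^-5
Ka = x²/(C₀ − x) ⇒ C₀ = x + x²/Ka
C₀ = 8.91 × 10^-4 + (8.91 × 10^-4)²/(5.62 × 10^-5) = 1.50 × 10^-2 M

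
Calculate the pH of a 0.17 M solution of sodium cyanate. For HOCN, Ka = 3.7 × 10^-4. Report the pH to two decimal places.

OCN- is the conjugate base of the weak acid HOCN.
Kb = Kw/Ka = 1.0×10^-14 / 3.7 × 10^-4 = 2.70 × 10^-11
From the ICE table, Kb = [OH-]²/(0.17 − [OH-]) = 2.70 × 10^-11.
Assume [OH-] ≪ 0.17: [OH-] ≈ √(2.70 × 10^-11 × 0.17) = 2.14 × 10^-6 M
([OH-]/C₀ = 0.0013% < 5%, so the approximation holds.)
pOH = −log(2.14 × 10^-6) = 5.67; pH = 14.00 − 5.67 = 8.33

pH = 8.33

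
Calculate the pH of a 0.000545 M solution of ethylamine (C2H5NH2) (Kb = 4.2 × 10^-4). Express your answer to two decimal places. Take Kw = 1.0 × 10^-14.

pH = 10.49

C2H5NH2 + H2O ⇌ C2H5NH3+ + OH-
From the ICE table, Kb = x²/(0.000545 − x) = 4.2 × 10^-4.
x is not negligible relative to C₀; solve x² + 0.00042·x − 2.29e-07 = 0.
x = (−Kb + √(Kb² + 4·Kb·C₀))/2 = 3.12 × 10^-4 M
pOH = 3.51, so pH = 14.00 − pOH = 10.49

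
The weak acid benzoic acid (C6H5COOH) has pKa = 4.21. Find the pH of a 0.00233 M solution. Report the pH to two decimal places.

pH = 3.46

C6H5COOH ⇌ C6H5COO- + H+
Ka = 10^(−4.21) = 6.17 × 10^-5
Ka = x²/(0.00233 − x) = 6.17 × 10^-5
x is not negligible relative to C₀; solve x² + 6.17e-05·x − 1.44e-07 = 0.
x = [−6.17e-05 + √(6.17e-05² + 5.75e-07)]/2 = 3.50 × 10^-4 M
pH = −log[H+] = −log(3.50 × 10^-4) = 3.46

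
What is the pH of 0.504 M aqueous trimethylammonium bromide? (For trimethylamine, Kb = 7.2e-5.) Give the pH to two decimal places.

pH = 5.08

(CH3)3NH+ is the conjugate acid of the weak base (CH3)3N.
Ka = Kw/Kb = 1.0×10^-14 / 7.2 × 10^-5 = 1.39 × 10^-10
Let x = [H+] at equilibrium. Ka = x²/(0.504 − x).
Assume x ≪ 0.504: x ≈ √(1.39 × 10^-10 × 0.504) = 8.37 × 10^-6 M
Check: 0.0017% ionized — well under 5%, approximation valid.
pH = −log[H+] = −log(8.37 × 10^-6) = 5.08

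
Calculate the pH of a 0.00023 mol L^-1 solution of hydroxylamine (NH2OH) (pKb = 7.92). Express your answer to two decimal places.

NH2OH + H2O ⇌ NH3OH+ + OH-
Kb = 10^(−7.92) = 1.20 × 10^-8
Kb = [OH-]²/(0.00023 − [OH-]) = 1.20 × 10^-8
Assume [OH-] ≪ 0.00023: [OH-] ≈ √(1.20 × 10^-8 × 0.00023) = 1.66 × 10^-6 M
pOH = −log(1.66 × 10^-6) = 5.78; pH = 14.00 − 5.78 = 8.22

pH = 8.22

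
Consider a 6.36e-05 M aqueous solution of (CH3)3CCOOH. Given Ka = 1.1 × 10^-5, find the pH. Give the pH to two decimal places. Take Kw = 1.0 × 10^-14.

pH = 4.67

(CH3)3CCOOH ⇌ (CH3)3CCOO- + H+
From the ICE table, Ka = [H+]²/(6.36e-05 − [H+]) = 1.1 × 10^-5.
Here C₀/Ka ≈ 5.78, so the small-[H+] approximation fails. Use the quadratic:
[H+] = [−1.1e-05 + √(1.1e-05² + 2.8e-09)]/2 = 2.15 × 10^-5 M
pH = −log[H+] = −log(2.15 × 10^-5) = 4.67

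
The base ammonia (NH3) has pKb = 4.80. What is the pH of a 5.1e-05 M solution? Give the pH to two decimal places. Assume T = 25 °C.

pH = 9.33

NH3 + H2O ⇌ NH4+ + OH-
Kb = 10^(−4.80) = 1.58 × 10^-5
From the ICE table, Kb = x²/(5.1e-05 − x) = 1.58 × 10^-5.
x is not negligible relative to C₀; solve x² + 1.58e-05·x − 8.06e-10 = 0.
x = [−1.58e-05 + √(1.58e-05² + 3.22e-09)]/2 = 2.16 × 10^-5 M
pOH = 4.67, so pH = 14.00 − pOH = 9.33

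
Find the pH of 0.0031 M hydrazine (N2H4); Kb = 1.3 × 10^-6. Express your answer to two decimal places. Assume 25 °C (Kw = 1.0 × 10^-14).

pH = 9.80

N2H4 + H2O ⇌ N2H5+ + OH-
Kb = x²/(0.0031 − x) = 1.3 × 10^-6
Neglecting x in the denominator: x = √(1.3 × 10^-6 × 0.0031) = 6.35 × 10^-5 M
(x/C₀ = 2% < 5%, so the approximation holds.)
pOH = 4.20, so pH = 14.00 − pOH = 9.80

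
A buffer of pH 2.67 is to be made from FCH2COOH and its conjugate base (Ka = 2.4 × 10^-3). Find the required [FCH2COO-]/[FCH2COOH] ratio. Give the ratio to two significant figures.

pKa = -log(2.4 × 10^-3) = 2.620
pH = pKa + log(r) ⇒ log(r) = 2.67 − 2.620 = +0.050
r = [FCH2COO-]/[FCH2COOH] = 10^(+0.050) = 1.12

ratio = 1.1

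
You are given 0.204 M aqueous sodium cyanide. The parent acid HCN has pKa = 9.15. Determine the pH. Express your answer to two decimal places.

CN- is the conjugate base of the weak acid HCN.
Ka = 10^(−9.15) = 7.08 × 10^-10
Kb = Kw/Ka = 1.0×10^-14 / 7.08 × 10^-10 = 1.41 × 10^-5
From the ICE table, Kb = x²/(0.204 − x) = 1.41 × 10^-5.
Since Kb ≪ C₀, x ≈ √(Kb·C₀) = 1.70 × 10^-3 M.
pOH = 2.77, so pH = 14.00 − pOH = 11.23

pH = 11.23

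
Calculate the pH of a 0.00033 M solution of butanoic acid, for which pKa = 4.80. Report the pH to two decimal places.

pH = 4.19

CH3(CH2)2COOH ⇌ CH3(CH2)2COO- + H+
Ka = 10^(−4.80) = 1.58 × 10^-5
Ka = [H+]²/(0.00033 − [H+]) = 1.58 × 10^-5
The 5% rule fails; solving [H+]² + Ka·[H+] − Ka·C₀ = 0 exactly:
[H+] = (−Ka + √(Ka² + 4·Ka·C₀))/2 = 6.47 × 10^-5 M
pH = −log[H+] = −log(6.47 × 10^-5) = 4.19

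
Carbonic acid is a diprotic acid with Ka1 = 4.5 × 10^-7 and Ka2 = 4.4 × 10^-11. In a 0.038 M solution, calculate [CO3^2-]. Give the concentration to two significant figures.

First ionization gives [H+] ≈ [HCO3-] = 1.31 × 10^-4 M.
Second step: Ka2 = [H+][CO3^2-]/[HCO3-] ≈ [CO3^2-] (since [H+] ≈ [HCO3-]).
So [CO3^2-] ≈ Ka2.

4.4 × 10^-11 M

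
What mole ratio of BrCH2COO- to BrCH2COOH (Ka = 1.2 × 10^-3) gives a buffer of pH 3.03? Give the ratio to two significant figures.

pKa = -log(1.2 × 10^-3) = 2.921
pH = pKa + log(r) ⇒ log(r) = 3.03 − 2.921 = +0.109
r = [BrCH2COO-]/[BrCH2COOH] = 10^(+0.109) = 1.29

ratio = 1.3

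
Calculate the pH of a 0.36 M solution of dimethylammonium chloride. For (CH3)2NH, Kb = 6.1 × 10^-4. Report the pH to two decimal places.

pH = 5.61

(CH3)2NH2+ is the conjugate acid of the weak base (CH3)2NH.
Ka = Kw/Kb = 1.0×10^-14 / 6.1 × 10^-4 = 1.64 × 10^-11
Ka = x²/(0.36 − x) = 1.64 × 10^-11
Since Ka ≪ C₀, x ≈ √(Ka·C₀) = 2.43 × 10^-6 M.
pH = −log(2.43 × 10^-6) = 5.61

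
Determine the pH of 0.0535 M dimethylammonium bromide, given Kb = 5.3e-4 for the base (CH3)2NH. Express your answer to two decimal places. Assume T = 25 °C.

pH = 6.00

(CH3)2NH2+ is the conjugate acid of the weak base (CH3)2NH.
Ka = Kw/Kb = 1.0×10^-14 / 5.3 × 10^-4 = 1.89 × 10^-11
From the ICE table, Ka = [H+]²/(0.0535 − [H+]) = 1.89 × 10^-11.
Assume [H+] ≪ 0.0535: [H+] ≈ √(1.89 × 10^-11 × 0.0535) = 1.01 × 10^-6 M
([H+]/C₀ = 0.0019% < 5%, so the approximation holds.)
pH = −log[H+] = −log(1.01 × 10^-6) = 6.00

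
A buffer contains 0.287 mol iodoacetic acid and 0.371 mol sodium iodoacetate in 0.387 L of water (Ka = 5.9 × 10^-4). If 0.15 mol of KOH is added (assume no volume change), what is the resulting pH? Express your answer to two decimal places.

OH- converts ICH2COOH to ICH2COO-: ICH2COOH → 0.137 mol, ICH2COO- → 0.521 mol.
pKa = −log(5.9 × 10^-4) = 3.229
pH = pKa + log(n_ICH2COO-/n_ICH2COOH) = 3.229 + log(0.521/0.137) = 3.229 + (+0.580)

pH = 3.81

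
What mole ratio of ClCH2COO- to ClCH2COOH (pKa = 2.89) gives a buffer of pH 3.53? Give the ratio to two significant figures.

ratio = 4.4

pH = pKa + log(r) ⇒ log(r) = 3.53 − 2.89 = +0.64
r = [ClCH2COO-]/[ClCH2COOH] = 10^(+0.64) = 4.37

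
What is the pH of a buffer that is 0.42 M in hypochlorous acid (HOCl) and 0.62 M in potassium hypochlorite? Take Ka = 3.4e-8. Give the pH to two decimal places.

pH = 7.64

pKa = −log(3.4 × 10^-8) = 7.469
Henderson–Hasselbalch: pH = pKa + log([OCl-]/[HOCl]) = 7.469 + log(0.62/0.42)
pH = 7.469 + (+0.169) = 7.64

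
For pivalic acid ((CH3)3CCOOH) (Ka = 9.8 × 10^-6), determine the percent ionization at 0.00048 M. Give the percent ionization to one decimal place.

13.3%

(CH3)3CCOOH ⇌ (CH3)3CCOO- + H+; let x = [H+] at equilibrium.
Solve x² + 9.8e-06x − 4.7e-09 = 0 → x = 6.39 × 10^-5 M
Fraction ionized = 6.39 × 10^-5 / 0.00048 = 0.1331 → 13.3%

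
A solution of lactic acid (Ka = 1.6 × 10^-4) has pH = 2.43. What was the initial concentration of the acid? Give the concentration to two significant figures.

[H+] = 10^(-2.43) = 3.72 × 10^-3 M = x
Ka = x²/(C₀ − x) ⇒ C₀ = x + x²/Ka
C₀ = 3.72 × 10^-3 + (3.72 × 10^-3)²/(1.6 × 10^-4) = 9.02 × 10^-2 M

C₀ = 9.0 × 10^-2 M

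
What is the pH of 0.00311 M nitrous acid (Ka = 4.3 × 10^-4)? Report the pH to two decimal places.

pH = 3.02

HNO2 ⇌ NO2- + H+
From the ICE table, Ka = [H+]²/(0.00311 − [H+]) = 4.3 × 10^-4.
The 5% rule fails; solving [H+]² + Ka·[H+] − Ka·C₀ = 0 exactly:
[H+] = [−0.00043 + √(0.00043² + 5.35e-06)]/2 = 9.61 × 10^-4 M
pH = −log(9.61 × 10^-4) = 3.02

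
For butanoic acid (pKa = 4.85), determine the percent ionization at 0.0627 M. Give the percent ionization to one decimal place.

CH3(CH2)2COOH ⇌ CH3(CH2)2COO- + H+; let x = [H+] at equilibrium.
Ka = 10^(−4.85) = 1.41 × 10^-5
x ≈ √(Ka·C₀) = √(1.41 × 10^-5 × 0.0627) = 9.40 × 10^-4 M
Fraction ionized = 9.40 × 10^-4 / 0.0627 = 0.0150 → 1.5%

1.5%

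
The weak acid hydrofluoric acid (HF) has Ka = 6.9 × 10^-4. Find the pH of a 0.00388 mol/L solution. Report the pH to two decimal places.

pH = 2.88

HF ⇌ F- + H+
From the ICE table, Ka = x²/(0.00388 − x) = 6.9 × 10^-4.
x is not negligible relative to C₀; solve x² + 0.00069·x − 2.68e-06 = 0.
x = (−Ka + √(Ka² + 4·Ka·C₀))/2 = 1.33 × 10^-3 M
pH = −log[H+] = −log(1.33 × 10^-3) = 2.88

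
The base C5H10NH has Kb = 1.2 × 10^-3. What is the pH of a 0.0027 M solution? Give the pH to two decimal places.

pH = 11.11

C5H10NH + H2O ⇌ C5H10NH2+ + OH-
From the ICE table, Kb = [OH-]²/(0.0027 − [OH-]) = 1.2 × 10^-3.
Here C₀/Kb ≈ 2.25, so the small-[OH-] approximation fails. Use the quadratic:
[OH-] = (−Kb + √(Kb² + 4·Kb·C₀))/2 = 1.30 × 10^-3 M
pOH = −log(1.30 × 10^-3) = 2.89; pH = 14.00 − 2.89 = 11.11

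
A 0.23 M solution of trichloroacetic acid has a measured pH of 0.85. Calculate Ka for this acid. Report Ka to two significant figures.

Ka = 2.2 × 10^-1

[H+] = 10^(-0.85) = 1.41 × 10^-1 M
At equilibrium [HA] = 0.23 − 1.41 × 10^-1 = 8.90 × 10^-2 M
Ka = [H+][A-]/[HA] = (1.41 × 10^-1)² / 8.90 × 10^-2 = 2.2 × 10^-1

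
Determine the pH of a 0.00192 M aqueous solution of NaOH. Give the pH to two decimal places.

pH = 11.28

NaOH is a strong base; [OH-] = 0.00192 M.
pOH = -log(0.00192) = 2.72
pH = 14.00 - 2.72 = 11.28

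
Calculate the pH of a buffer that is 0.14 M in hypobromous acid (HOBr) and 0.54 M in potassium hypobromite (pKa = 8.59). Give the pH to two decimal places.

pH = pKa + log([A⁻]/[HA]) = 8.59 + log(0.54/0.14)
pH = 8.59 + (+0.586) = 9.18

pH = 9.18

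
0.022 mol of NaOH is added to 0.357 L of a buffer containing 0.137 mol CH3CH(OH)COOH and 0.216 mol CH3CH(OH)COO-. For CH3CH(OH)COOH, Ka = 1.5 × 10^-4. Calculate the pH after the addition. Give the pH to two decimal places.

pH = 4.14

After neutralization: n(CH3CH(OH)COOH) = 0.115 mol, n(CH3CH(OH)COO-) = 0.238 mol.
pKa = −log(1.5 × 10^-4) = 3.824
pH = pKa + log(n_CH3CH(OH)COO-/n_CH3CH(OH)COOH) = 3.824 + log(0.238/0.115) = 3.824 + (+0.316)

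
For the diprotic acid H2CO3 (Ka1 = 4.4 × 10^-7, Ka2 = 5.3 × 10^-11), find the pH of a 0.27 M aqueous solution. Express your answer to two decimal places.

pH = 3.46

Since Ka1 ≫ Ka2, the first ionization dominates [H+].
Ka1 = x²/(0.27 − x) = 4.4 × 10^-7
x ≈ √(4.4 × 10^-7 × 0.27) = 3.45 × 10^-4 M
pH = −log(3.45 × 10^-4) = 3.46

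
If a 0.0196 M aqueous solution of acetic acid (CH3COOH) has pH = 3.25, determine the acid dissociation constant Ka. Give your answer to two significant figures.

Ka = 1.7 × 10^-5

[H+] = 10^(-3.25) = 5.62 × 10^-4 M
At equilibrium [HA] = 0.0196 − 5.62 × 10^-4 = 1.90 × 10^-2 M
Ka = [H+][A-]/[HA] = (5.62 × 10^-4)² / 1.90 × 10^-2 = 1.7 × 10^-5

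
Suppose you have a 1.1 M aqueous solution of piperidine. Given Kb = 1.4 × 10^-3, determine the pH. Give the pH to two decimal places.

pH = 12.59

C5H10NH + H2O ⇌ C5H10NH2+ + OH-
From the ICE table, Kb = [OH-]²/(1.1 − [OH-]) = 1.4 × 10^-3.
Neglecting [OH-] in the denominator: [OH-] = √(1.4 × 10^-3 × 1.1) = 3.92 × 10^-2 M
Check: 3.6% ionized — well under 5%, approximation valid.
pOH = 1.41, so pH = 14.00 − pOH = 12.59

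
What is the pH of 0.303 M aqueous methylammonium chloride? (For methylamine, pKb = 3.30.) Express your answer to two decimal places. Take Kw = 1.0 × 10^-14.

CH3NH3+ is the conjugate acid of the weak base CH3NH2.
Kb = 10^(−3.30) = 5.01 × 10^-4
Ka = Kw/Kb = 1.0×10^-14 / 5.01 × 10^-4 = 2.00 × 10^-11
Ka = [H+]²/(0.303 − [H+]) = 2.00 × 10^-11
Since Ka ≪ C₀, [H+] ≈ √(Ka·C₀) = 2.46 × 10^-6 M.
pH = −log(2.46 × 10^-6) = 5.61

pH = 5.61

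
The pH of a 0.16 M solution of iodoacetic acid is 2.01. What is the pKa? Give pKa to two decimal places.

[H+] = 10^(-2.01) = 9.77 × 10^-3 M
At equilibrium [HA] = 0.16 − 9.77 × 10^-3 = 1.50 × 10^-1 M
Ka = [H+][A-]/[HA] = (9.77 × 10^-3)² / 1.50 × 10^-1 = 6.36 × 10^-4
pKa = -log(6.36 × 10^-4) = 3.20

pKa = 3.20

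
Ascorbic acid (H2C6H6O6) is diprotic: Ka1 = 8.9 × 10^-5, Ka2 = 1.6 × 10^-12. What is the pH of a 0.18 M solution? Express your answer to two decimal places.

Ka1 ≫ Ka2, so treat the first dissociation as the only significant source of H+.
Ka1 = x²/(0.18 − x) = 8.9 × 10^-5
x ≈ √(8.9 × 10^-5 × 0.18) = 4.00 × 10^-3 M
pH = −log(4.00 × 10^-3) = 2.40

pH = 2.40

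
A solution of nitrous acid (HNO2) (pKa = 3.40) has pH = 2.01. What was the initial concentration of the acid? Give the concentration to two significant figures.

[H+] = 10^(-2.01) = 9.77 × 10^-3 M = x
Ka = 10^(−3.40) = 3.98 × 10^-4
Ka = x²/(C₀ − x) ⇒ C₀ = x + x²/Ka
C₀ = 9.77 × 10^-3 + (9.77 × 10^-3)²/(3.98 × 10^-4) = 2.50 × 10^-1 M

C₀ = 2.5 × 10^-1 M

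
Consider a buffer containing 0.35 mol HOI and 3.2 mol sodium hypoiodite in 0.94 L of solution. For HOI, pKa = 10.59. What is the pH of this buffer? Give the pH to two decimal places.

pH = pKa + log([A⁻]/[HA]) = 10.59 + log(3.2/0.35)
pH = 10.59 + (+0.961) = 11.55

pH = 11.55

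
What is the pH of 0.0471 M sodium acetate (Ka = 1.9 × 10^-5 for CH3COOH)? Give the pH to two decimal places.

pH = 8.70

CH3COO- is the conjugate base of the weak acid CH3COOH.
Kb = Kw/Ka = 1.0×10^-14 / 1.9 × 10^-5 = 5.26 × 10^-10
Kb = [OH-]²/(0.0471 − [OH-]) = 5.26 × 10^-10
Assume [OH-] ≪ 0.0471: [OH-] ≈ √(5.26 × 10^-10 × 0.0471) = 4.98 × 10^-6 M
([OH-]/C₀ = 0.011% < 5%, so the approximation holds.)
pOH = −log(4.98 × 10^-6) = 5.30; pH = 14.00 − 5.30 = 8.70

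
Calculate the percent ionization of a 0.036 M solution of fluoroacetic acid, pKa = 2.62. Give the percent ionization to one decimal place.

FCH2COOH ⇌ FCH2COO- + H+; let x = [H+] at equilibrium.
Ka = 10^(−2.62) = 2.40 × 10^-3
Ka = x²/(C₀ − x); solving the quadratic gives x = 8.17 × 10^-3 M.
% ionization = x/C₀ × 100% = 8.17 × 10^-3/0.036 × 100% = 22.7%

22.7%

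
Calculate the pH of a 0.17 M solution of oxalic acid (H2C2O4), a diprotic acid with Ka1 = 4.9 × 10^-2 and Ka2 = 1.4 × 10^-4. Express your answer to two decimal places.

pH = 1.15

Since Ka1 ≫ Ka2, the first ionization dominates [H+].
Ka1 = x²/(0.17 − x) = 4.9 × 10^-2
Solving the quadratic: x = (−Ka1 + √(Ka1² + 4·Ka1·C₀))/2 = 7.00 × 10^-2 M
pH = −log(7.00 × 10^-2) = 1.15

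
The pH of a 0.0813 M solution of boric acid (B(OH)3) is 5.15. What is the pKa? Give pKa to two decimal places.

[H+] = 10^(-5.15) = 7.08 × 10^-6 M
At equilibrium [HA] = 0.0813 − 7.08 × 10^-6 = 8.13 × 10^-2 M
Ka = [H+][A-]/[HA] = (7.08 × 10^-6)² / 8.13 × 10^-2 = 6.17 × 10^-10
pKa = -log(6.17 × 10^-10) = 9.21

pKa = 9.21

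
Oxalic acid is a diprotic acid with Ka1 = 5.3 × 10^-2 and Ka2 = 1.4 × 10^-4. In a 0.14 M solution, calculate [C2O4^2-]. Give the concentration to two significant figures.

First ionization gives [H+] ≈ [HC2O4-] = 6.36 × 10^-2 M.
Second step: Ka2 = [H+][C2O4^2-]/[HC2O4-] ≈ [C2O4^2-] (since [H+] ≈ [HC2O4-]).
So [C2O4^2-] ≈ Ka2.

1.4 × 10^-4 M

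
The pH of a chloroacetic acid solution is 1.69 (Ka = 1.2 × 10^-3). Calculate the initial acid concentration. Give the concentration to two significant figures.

C₀ = 3.7 × 10^-1 M

[H+] = 10^(-1.69) = 2.04 × 10^-2 M = x
Ka = x²/(C₀ − x) ⇒ C₀ = x + x²/Ka
C₀ = 2.04 × 10^-2 + (2.04 × 10^-2)²/(1.2 × 10^-3) = 3.67 × 10^-1 M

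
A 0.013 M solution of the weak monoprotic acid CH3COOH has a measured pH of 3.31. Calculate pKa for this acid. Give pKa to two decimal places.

pKa = 4.72

[H+] = 10^(-3.31) = 4.90 × 10^-4 M
At equilibrium [HA] = 0.013 − 4.90 × 10^-4 = 1.25 × 10^-2 M
Ka = [H+][A-]/[HA] = (4.90 × 10^-4)² / 1.25 × 10^-2 = 1.92 × 10^-5
pKa = -log(1.92 × 10^-5) = 4.72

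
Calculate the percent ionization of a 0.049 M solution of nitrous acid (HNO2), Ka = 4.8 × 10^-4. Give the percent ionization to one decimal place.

HNO2 ⇌ NO2- + H+; let x = [H+] at equilibrium.
Ka = x²/(C₀ − x); solving the quadratic gives x = 4.62 × 10^-3 M.
Fraction ionized = 4.62 × 10^-3 / 0.049 = 0.0943 → 9.4%

9.4%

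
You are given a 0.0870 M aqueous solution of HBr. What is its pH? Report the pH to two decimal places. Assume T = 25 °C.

pH = 1.06

HBr is a strong acid and dissociates completely, so [H+] = 0.0870 M.
pH = -log(0.087) = 1.06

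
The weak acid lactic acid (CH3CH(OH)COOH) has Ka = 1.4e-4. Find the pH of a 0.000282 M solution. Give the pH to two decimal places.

pH = 3.85

CH3CH(OH)COOH ⇌ CH3CH(OH)COO- + H+
Ka = [H+]²/(0.000282 − [H+]) = 1.4 × 10^-4
The 5% rule fails; solving [H+]² + Ka·[H+] − Ka·C₀ = 0 exactly:
[H+] = (−Ka + √(Ka² + 4·Ka·C₀))/2 = 1.41 × 10^-4 M
pH = −log(1.41 × 10^-4) = 3.85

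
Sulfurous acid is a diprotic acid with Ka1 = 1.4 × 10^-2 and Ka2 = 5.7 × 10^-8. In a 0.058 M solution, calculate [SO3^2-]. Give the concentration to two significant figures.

5.7 × 10^-8 M

First ionization gives [H+] ≈ [HSO3-] = 2.23 × 10^-2 M.
Second step: Ka2 = [H+][SO3^2-]/[HSO3-] ≈ [SO3^2-] (since [H+] ≈ [HSO3-]).
So [SO3^2-] ≈ Ka2.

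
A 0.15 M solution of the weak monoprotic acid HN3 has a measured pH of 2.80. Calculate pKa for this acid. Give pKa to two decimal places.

pKa = 4.77

[H+] = 10^(-2.80) = 1.58 × 10^-3 M
At equilibrium [HA] = 0.15 − 1.58 × 10^-3 = 1.48 × 10^-1 M
Ka = [H+][A-]/[HA] = (1.58 × 10^-3)² / 1.48 × 10^-1 = 1.69 × 10^-5
pKa = -log(1.69 × 10^-5) = 4.77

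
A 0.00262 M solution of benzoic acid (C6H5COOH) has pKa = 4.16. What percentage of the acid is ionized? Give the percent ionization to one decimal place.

15.0%

C6H5COOH ⇌ C6H5COO- + H+; let x = [H+] at equilibrium.
Ka = 10^(−4.16) = 6.92 × 10^-5
Solve x² + 6.92e-05x − 1.81e-07 = 0 → x = 3.93 × 10^-4 M
Fraction ionized = 3.93 × 10^-4 / 0.00262 = 0.1500 → 15.0%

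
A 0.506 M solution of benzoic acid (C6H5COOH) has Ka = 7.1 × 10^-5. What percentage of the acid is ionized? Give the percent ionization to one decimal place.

1.2%

C6H5COOH ⇌ C6H5COO- + H+; let x = [H+] at equilibrium.
x ≈ √(Ka·C₀) = √(7.1 × 10^-5 × 0.506) = 5.99 × 10^-3 M
Fraction ionized = 5.99 × 10^-3 / 0.506 = 0.0118 → 1.2%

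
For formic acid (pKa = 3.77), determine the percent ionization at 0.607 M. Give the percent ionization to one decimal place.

HCOOH ⇌ HCOO- + H+; let x = [H+] at equilibrium.
Ka = 10^(−3.77) = 1.70 × 10^-4
x ≈ √(Ka·C₀) = √(1.70 × 10^-4 × 0.607) = 1.02 × 10^-2 M
Fraction ionized = 1.02 × 10^-2 / 0.607 = 0.0168 → 1.7%

1.7%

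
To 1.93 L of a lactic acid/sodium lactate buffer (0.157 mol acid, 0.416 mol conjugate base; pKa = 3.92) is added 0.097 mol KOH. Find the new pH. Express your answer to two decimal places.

After neutralization: n(CH3CH(OH)COOH) = 0.06 mol, n(CH3CH(OH)COO-) = 0.513 mol.
pH = pKa + log([A⁻]/[HA]) = 3.92 + log(0.513/0.06) = 3.92 +0.932

pH = 4.85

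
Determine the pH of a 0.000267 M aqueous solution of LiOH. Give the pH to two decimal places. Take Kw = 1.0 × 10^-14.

pH = 10.43

LiOH is a strong base; [OH-] = 0.000267 M.
pOH = -log(0.000267) = 3.57
pH = 14.00 - 3.57 = 10.43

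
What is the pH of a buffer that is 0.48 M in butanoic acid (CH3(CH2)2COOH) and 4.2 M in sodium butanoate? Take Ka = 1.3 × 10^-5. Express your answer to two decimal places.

pH = 5.83

pKa = −log(1.3 × 10^-5) = 4.886
Using pH = pKa + log([base]/[acid]) with [base]/[acid] = 4.2/0.48:
pH = 4.886 + (+0.942) = 5.83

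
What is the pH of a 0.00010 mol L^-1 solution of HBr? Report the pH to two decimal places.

HBr is a strong acid and dissociates completely, so [H+] = 0.00010 M.
pH = -log(0.0001) = 4.00

pH = 4.00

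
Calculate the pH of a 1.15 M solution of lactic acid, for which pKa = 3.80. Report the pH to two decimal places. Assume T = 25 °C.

pH = 1.87

CH3CH(OH)COOH ⇌ CH3CH(OH)COO- + H+
Ka = 10^(−3.80) = 1.58 × 10^-4
Ka = x²/(1.15 − x) = 1.58 × 10^-4
Neglecting x in the denominator: x = √(1.58 × 10^-4 × 1.15) = 1.35 × 10^-2 M
Check: 1.2% ionized — well under 5%, approximation valid.
pH = −log[H+] = −log(1.35 × 10^-2) = 1.87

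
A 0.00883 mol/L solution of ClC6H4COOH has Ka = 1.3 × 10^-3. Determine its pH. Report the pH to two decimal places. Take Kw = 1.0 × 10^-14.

ClC6H4COOH ⇌ ClC6H4COO- + H+
Ka = x²/(0.00883 − x) = 1.3 × 10^-3
x is not negligible relative to C₀; solve x² + 0.0013·x − 1.15e-05 = 0.
x = (−Ka + √(Ka² + 4·Ka·C₀))/2 = 2.80 × 10^-3 M
pH = −log[H+] = −log(2.80 × 10^-3) = 2.55

pH = 2.55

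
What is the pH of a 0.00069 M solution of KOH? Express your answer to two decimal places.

pH = 10.84

KOH is a strong base; [OH-] = 0.00069 M.
pOH = -log(0.00069) = 3.16
pH = 14.00 - 3.16 = 10.84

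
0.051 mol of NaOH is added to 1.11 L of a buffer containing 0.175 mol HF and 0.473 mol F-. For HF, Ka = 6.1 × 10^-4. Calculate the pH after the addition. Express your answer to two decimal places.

OH- converts HF to F-: HF → 0.124 mol, F- → 0.524 mol.
pKa = −log(6.1 × 10^-4) = 3.215
pH = pKa + log(n_F-/n_HF) = 3.215 + log(0.524/0.124) = 3.215 + (+0.626)

pH = 3.84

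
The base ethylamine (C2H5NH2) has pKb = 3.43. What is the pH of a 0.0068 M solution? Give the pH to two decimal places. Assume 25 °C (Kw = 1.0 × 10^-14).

pH = 11.15

C2H5NH2 + H2O ⇌ C2H5NH3+ + OH-
Kb = 10^(−3.43) = 3.72 × 10^-4
Kb = [OH-]²/(0.0068 − [OH-]) = 3.72 × 10^-4
[OH-] is not negligible relative to C₀; solve [OH-]² + 0.000372·[OH-] − 2.53e-06 = 0.
[OH-] = (−Kb + √(Kb² + 4·Kb·C₀))/2 = 1.42 × 10^-3 M
pOH = −log(1.42 × 10^-3) = 2.85; pH = 14.00 − 2.85 = 11.15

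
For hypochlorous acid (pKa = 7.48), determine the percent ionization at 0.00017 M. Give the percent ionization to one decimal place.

1.4%

HOCl ⇌ OCl- + H+; let x = [H+] at equilibrium.
Ka = 10^(−7.48) = 3.31 × 10^-8
x ≈ √(Ka·C₀) = √(3.31 × 10^-8 × 0.00017) = 2.37 × 10^-6 M
% ionization = x/C₀ × 100% = 2.37 × 10^-6/0.00017 × 100% = 1.4%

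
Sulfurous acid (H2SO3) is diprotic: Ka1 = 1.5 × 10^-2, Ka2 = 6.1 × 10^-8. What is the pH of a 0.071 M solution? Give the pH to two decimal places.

pH = 1.59

Since Ka1 ≫ Ka2, the first ionization dominates [H+].
Ka1 = x²/(0.071 − x) = 1.5 × 10^-2
Solving the quadratic: x = (−Ka1 + √(Ka1² + 4·Ka1·C₀))/2 = 2.60 × 10^-2 M
pH = −log(2.60 × 10^-2) = 1.59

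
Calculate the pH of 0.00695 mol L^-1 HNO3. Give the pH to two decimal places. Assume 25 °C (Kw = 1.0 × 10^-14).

HNO3 is a strong acid and dissociates completely, so [H+] = 0.00695 M.
pH = -log(0.00695) = 2.16

pH = 2.16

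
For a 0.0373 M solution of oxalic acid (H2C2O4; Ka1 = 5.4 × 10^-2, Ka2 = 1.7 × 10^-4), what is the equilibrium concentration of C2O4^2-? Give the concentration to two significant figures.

First ionization gives [H+] ≈ [HC2O4-] = 2.54 × 10^-2 M.
Second step: Ka2 = [H+][C2O4^2-]/[HC2O4-] ≈ [C2O4^2-] (since [H+] ≈ [HC2O4-]).
So [C2O4^2-] ≈ Ka2.

1.7 × 10^-4 M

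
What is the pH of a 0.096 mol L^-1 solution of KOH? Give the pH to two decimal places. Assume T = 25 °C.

KOH is a strong base; [OH-] = 0.096 M.
pOH = -log(0.096) = 1.02
pH = 14.00 - 1.02 = 12.98

pH = 12.98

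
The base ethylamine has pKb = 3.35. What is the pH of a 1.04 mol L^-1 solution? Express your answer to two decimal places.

pH = 12.33

C2H5NH2 + H2O ⇌ C2H5NH3+ + OH-
Kb = 10^(−3.35) = 4.47 × 10^-4
From the ICE table, Kb = x²/(1.04 − x) = 4.47 × 10^-4.
Neglecting x in the denominator: x = √(4.47 × 10^-4 × 1.04) = 2.16 × 10^-2 M
Check: 2.1% ionized — well under 5%, approximation valid.
pOH = −log(2.16 × 10^-2) = 1.67; pH = 14.00 − 1.67 = 12.33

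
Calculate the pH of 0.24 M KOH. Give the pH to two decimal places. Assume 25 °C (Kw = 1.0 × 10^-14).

KOH is a strong base; [OH-] = 0.24 M.
pOH = -log(0.24) = 0.62
pH = 14.00 - 0.62 = 13.38

pH = 13.38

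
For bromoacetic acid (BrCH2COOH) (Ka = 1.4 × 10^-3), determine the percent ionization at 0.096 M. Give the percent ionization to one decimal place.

BrCH2COOH ⇌ BrCH2COO- + H+; let x = [H+] at equilibrium.
Ka = x²/(C₀ − x); solving the quadratic gives x = 1.09 × 10^-2 M.
Fraction ionized = 1.09 × 10^-2 / 0.096 = 0.1135 → 11.4%

11.4%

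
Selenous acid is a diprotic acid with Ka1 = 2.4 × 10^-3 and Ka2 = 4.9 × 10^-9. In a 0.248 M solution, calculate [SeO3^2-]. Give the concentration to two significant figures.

4.9 × 10^-9 M

First ionization gives [H+] ≈ [HSeO3-] = 2.32 × 10^-2 M.
Second step: Ka2 = [H+][SeO3^2-]/[HSeO3-] ≈ [SeO3^2-] (since [H+] ≈ [HSeO3-]).
So [SeO3^2-] ≈ Ka2.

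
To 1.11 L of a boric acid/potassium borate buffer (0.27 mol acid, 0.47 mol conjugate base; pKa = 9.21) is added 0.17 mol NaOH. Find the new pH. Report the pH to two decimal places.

pH = 10.02

OH- converts B(OH)3 to B(OH)4-: B(OH)3 → 0.1 mol, B(OH)4- → 0.64 mol.
pH = pKa + log([A⁻]/[HA]) = 9.21 + log(0.64/0.1) = 9.21 +0.806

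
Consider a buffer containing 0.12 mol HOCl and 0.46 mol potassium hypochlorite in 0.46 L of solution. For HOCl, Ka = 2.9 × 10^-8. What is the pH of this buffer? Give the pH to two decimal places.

pKa = −log(2.9 × 10^-8) = 7.538
Using pH = pKa + log([base]/[acid]) with [base]/[acid] = 0.46/0.12:
pH = 7.538 + (+0.584) = 8.12

pH = 8.12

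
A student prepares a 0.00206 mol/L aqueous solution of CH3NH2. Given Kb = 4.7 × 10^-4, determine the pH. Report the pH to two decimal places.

pH = 10.89

CH3NH2 + H2O ⇌ CH3NH3+ + OH-
From the ICE table, Kb = x²/(0.00206 − x) = 4.7 × 10^-4.
The 5% rule fails; solving x² + Kb·x − Kb·C₀ = 0 exactly:
x = [−0.00047 + √(0.00047² + 3.87e-06)]/2 = 7.77 × 10^-4 M
pOH = −log(7.77 × 10^-4) = 3.11; pH = 14.00 − 3.11 = 10.89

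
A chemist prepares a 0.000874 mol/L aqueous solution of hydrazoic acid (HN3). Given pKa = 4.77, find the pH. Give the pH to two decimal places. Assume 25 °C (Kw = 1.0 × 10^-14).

HN3 ⇌ N3- + H+
Ka = 10^(−4.77) = 1.70 × 10^-5
From the ICE table, Ka = x²/(0.000874 − x) = 1.70 × 10^-5.
x is not negligible relative to C₀; solve x² + 1.7e-05·x − 1.49e-08 = 0.
x = [−1.7e-05 + √(1.7e-05² + 5.94e-08)]/2 = 1.14 × 10^-4 M
pH = −log[H+] = −log(1.14 × 10^-4) = 3.94

pH = 3.94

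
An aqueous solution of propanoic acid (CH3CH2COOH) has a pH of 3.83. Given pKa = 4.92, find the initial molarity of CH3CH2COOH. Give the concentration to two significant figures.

C₀ = 2.0 × 10^-3 M

[H+] = 10^(-3.83) = 1.48 × 10^-4 M = x
Ka = 10^(−4.92) = 1.20 × 10^-5
Ka = x²/(C₀ − x) ⇒ C₀ = x + x²/Ka
C₀ = 1.48 × 10^-4 + (1.48 × 10^-4)²/(1.20 × 10^-5) = 1.97 × 10^-3 M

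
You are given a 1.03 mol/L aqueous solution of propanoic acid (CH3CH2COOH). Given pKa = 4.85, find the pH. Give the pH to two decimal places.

CH3CH2COOH ⇌ CH3CH2COO- + H+
Ka = 10^(−4.85) = 1.41 × 10^-5
Ka = [H+]²/(1.03 − [H+]) = 1.41 × 10^-5
Since Ka ≪ C₀, [H+] ≈ √(Ka·C₀) = 3.81 × 10^-3 M.
pH = −log[H+] = −log(3.81 × 10^-3) = 2.42

pH = 2.42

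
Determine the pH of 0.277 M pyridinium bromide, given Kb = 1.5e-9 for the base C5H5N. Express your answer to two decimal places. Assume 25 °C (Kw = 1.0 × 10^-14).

C5H5NH+ is the conjugate acid of the weak base C5H5N.
Ka = Kw/Kb = 1.0×10^-14 / 1.5 × 10^-9 = 6.67 × 10^-6
From the ICE table, Ka = [H+]²/(0.277 − [H+]) = 6.67 × 10^-6.
Assume [H+] ≪ 0.277: [H+] ≈ √(6.67 × 10^-6 × 0.277) = 1.36 × 10^-3 M
pH = −log(1.36 × 10^-3) = 2.87

pH = 2.87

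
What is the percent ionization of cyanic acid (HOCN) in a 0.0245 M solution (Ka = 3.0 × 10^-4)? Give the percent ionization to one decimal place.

10.5%

HOCN ⇌ OCN- + H+; let x = [H+] at equilibrium.
Solve x² + 0.0003x − 7.35e-06 = 0 → x = 2.57 × 10^-3 M
Fraction ionized = 2.57 × 10^-3 / 0.0245 = 0.1049 → 10.5%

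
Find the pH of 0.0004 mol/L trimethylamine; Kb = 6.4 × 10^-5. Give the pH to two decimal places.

pH = 10.12

(CH3)3N + H2O ⇌ (CH3)3NH+ + OH-
From the ICE table, Kb = [OH-]²/(0.0004 − [OH-]) = 6.4 × 10^-5.
Here C₀/Kb ≈ 6.25, so the small-[OH-] approximation fails. Use the quadratic:
[OH-] = (−Kb + √(Kb² + 4·Kb·C₀))/2 = 1.31 × 10^-4 M
pOH = −log(1.31 × 10^-4) = 3.88; pH = 14.00 − 3.88 = 10.12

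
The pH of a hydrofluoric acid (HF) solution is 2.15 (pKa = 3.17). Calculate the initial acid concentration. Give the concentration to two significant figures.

C₀ = 8.1 × 10^-2 M

[H+] = 10^(-2.15) = 7.08 × 10^-3 M = x
Ka = 10^(−3.17) = 6.76 × 10^-4
Ka = x²/(C₀ − x) ⇒ C₀ = x + x²/Ka
C₀ = 7.08 × 10^-3 + (7.08 × 10^-3)²/(6.76 × 10^-4) = 8.12 × 10^-2 M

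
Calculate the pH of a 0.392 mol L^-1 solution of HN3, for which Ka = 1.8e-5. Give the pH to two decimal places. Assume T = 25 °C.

pH = 2.58

HN3 ⇌ N3- + H+
From the ICE table, Ka = [H+]²/(0.392 − [H+]) = 1.8 × 10^-5.
Neglecting [H+] in the denominator: [H+] = √(1.8 × 10^-5 × 0.392) = 2.66 × 10^-3 M
pH = −log(2.66 × 10^-3) = 2.58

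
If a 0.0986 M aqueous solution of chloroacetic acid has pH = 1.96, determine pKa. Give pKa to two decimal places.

[H+] = 10^(-1.96) = 1.10 × 10^-2 M
At equilibrium [HA] = 0.0986 − 1.10 × 10^-2 = 8.76 × 10^-2 M
Ka = [H+][A-]/[HA] = (1.10 × 10^-2)² / 8.76 × 10^-2 = 1.38 × 10^-3
pKa = -log(1.38 × 10^-3) = 2.86

pKa = 2.86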